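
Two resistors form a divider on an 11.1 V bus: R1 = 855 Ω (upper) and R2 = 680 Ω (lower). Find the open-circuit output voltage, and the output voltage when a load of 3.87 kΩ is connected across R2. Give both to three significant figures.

Open-circuit: V = 11.1 × 680/(855 + 680) = 4.92 V.
With the load, R2 becomes R2‖R_L = 578.4 Ω, so V = 11.1 × 578.4/1433 = 4.48 V.

Unloaded: 4.92 V; loaded: 4.48 V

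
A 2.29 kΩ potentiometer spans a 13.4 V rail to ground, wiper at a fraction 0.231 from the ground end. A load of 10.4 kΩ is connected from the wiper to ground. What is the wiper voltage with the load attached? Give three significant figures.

The wiper splits the pot into (1−α)R = 1761 Ω above and αR = 529.0 Ω below.
Lower section ‖ load = 503.4 Ω.
V_wiper = 13.4 × 503.4/(1761 + 503.4) = 2.98 V.

V ≈ 2.98 V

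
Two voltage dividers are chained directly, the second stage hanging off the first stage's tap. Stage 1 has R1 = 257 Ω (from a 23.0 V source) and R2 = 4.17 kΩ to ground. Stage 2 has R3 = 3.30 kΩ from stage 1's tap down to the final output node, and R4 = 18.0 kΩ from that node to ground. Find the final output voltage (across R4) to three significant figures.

V_out ≈ 18.1 V

Stage 2 presents R3+R4 = 21300 Ω as a load on stage 1's tap.
Stage 1's lower leg becomes R2‖(R3+R4) = 3487 Ω, so V_mid = 23.0 × 3487/3744 = 21.42 V.
Stage 2 is itself unloaded: V_out = V_mid × R4/(R3+R4) = 21.42 × 18000/21300 = 18.1 V.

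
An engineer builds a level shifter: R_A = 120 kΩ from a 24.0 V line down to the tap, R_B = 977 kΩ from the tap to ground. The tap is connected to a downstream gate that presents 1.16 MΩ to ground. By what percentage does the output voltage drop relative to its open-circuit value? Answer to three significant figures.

Unloaded V = 24.0 × 977/1097 = 21.375 V.
Loaded: R_B‖R_L = 530.3 kΩ, giving V = 24.0 × 530.3/650.3 = 19.571 V.
Drop = (21.375 − 19.571) / 21.375 = 8.44 %.

8.44 %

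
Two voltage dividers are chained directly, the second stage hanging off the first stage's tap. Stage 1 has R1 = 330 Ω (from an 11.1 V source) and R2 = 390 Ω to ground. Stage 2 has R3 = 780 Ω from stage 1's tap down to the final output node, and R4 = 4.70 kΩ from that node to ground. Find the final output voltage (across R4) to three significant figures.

Stage 2 presents R3+R4 = 5480 Ω as a load on stage 1's tap.
Stage 1's lower leg becomes R2‖(R3+R4) = 364.1 Ω, so V_mid = 11.1 × 364.1/694.1 = 5.823 V.
Stage 2 is itself unloaded: V_out = V_mid × R4/(R3+R4) = 5.823 × 4700/5480 = 4.99 V.

V_out ≈ 4.99 V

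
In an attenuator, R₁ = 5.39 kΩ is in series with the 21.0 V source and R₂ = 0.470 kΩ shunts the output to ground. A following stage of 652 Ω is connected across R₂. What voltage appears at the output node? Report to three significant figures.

The load sits in parallel with R₂: R₂‖R_L = (470 × 652) / (470 + 652) = 273.1 Ω.
V_out = 21.0 × 273.1 / (5390 + 273.1) = 21.0 × 273.1/5663 = 1.01 V.

V_out ≈ 1.01 V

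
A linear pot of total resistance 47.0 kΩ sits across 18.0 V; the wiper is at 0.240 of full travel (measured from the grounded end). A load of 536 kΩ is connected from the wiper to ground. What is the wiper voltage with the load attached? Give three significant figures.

V ≈ 4.25 V

The wiper splits the pot into (1−α)R = 35.72 kΩ above and αR = 11.28 kΩ below.
Lower section ‖ load = 11.05 kΩ.
V_wiper = 18.0 × 11.05/(35.72 + 11.05) = 4.25 V.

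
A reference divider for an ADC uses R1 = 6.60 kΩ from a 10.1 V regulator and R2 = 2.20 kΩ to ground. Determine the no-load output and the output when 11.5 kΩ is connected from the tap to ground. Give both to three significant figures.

Unloaded: 2.52 V; loaded: 2.21 V

Open-circuit: V = 10.1 × 2.20/(6.60 + 2.20) = 2.52 V.
With the load, R2 becomes R2‖R_L = 1.847 kΩ, so V = 10.1 × 1.847/8.447 = 2.21 V.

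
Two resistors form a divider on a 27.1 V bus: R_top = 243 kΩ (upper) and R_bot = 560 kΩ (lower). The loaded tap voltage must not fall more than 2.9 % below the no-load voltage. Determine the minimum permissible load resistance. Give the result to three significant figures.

Output resistance R_th = R_top‖R_bot = (243 × 560)/803.0 = 169.5 kΩ.
The fractional drop is R_th/(R_th + R_L); requiring this ≤ 0.0290 gives R_L ≥ R_th(1/0.0290 − 1) = 169.5 × 33.48 = 5.67 MΩ.

R_L(min) ≈ 5.67 MΩ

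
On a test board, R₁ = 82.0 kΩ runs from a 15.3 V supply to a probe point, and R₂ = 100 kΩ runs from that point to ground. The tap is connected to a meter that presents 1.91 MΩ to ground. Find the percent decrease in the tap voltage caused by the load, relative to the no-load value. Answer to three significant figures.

2.30 %

The divider's output (Thévenin) resistance is R₁‖R₂ = 45.05 kΩ.
Fractional drop under load = R_th/(R_th + R_L) = 45.05 / (45.05 + 1910) = 0.02305.
So the output falls by 2.30 %.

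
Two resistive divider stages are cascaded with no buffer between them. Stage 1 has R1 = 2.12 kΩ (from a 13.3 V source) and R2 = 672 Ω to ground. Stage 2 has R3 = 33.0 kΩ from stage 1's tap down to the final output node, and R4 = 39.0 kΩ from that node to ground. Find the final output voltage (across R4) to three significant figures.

Stage 2 presents R3+R4 = 72000 Ω as a load on stage 1's tap.
Stage 1's lower leg becomes R2‖(R3+R4) = 665.8 Ω, so V_mid = 13.3 × 665.8/2786 = 3.179 V.
Stage 2 is itself unloaded: V_out = V_mid × R4/(R3+R4) = 3.179 × 39000/72000 = 1.72 V.

V_out ≈ 1.72 V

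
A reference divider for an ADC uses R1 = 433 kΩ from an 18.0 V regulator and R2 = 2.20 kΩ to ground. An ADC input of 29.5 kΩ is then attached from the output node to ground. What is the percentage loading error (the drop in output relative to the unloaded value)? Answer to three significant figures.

The divider's output (Thévenin) resistance is R1‖R2 = 2.189 kΩ.
Fractional drop under load = R_th/(R_th + R_L) = 2.189 / (2.189 + 29.5) = 0.06907.
So the output falls by 6.91 %.

6.91 %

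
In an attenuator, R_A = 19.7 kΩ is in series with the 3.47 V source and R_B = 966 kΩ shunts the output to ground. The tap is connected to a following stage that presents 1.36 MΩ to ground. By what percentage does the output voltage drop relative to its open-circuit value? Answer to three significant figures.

1.40 %

The divider's output (Thévenin) resistance is R_A‖R_B = 19.31 kΩ.
Fractional drop under load = R_th/(R_th + R_L) = 19.31 / (19.31 + 1360) = 0.01400.
So the output falls by 1.40 %.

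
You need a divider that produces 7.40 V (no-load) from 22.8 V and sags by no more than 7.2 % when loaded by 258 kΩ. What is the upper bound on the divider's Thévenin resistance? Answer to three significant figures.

Loading drop = R_th/(R_th + R_L) ≤ 0.0720, so R_th ≤ R_L · ε/(1−ε) = 258 kΩ × 0.0720/0.9280 = 20.0 kΩ.
(Any R1, R2 with R2/(R1+R2) = 0.325 and R1‖R2 ≤ 20.0 kΩ will meet the spec.)

R_th ≤ 20.0 kΩ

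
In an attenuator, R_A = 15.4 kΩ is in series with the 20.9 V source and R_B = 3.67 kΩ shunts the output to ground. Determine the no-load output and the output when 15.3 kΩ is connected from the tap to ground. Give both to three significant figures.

Unloaded: 4.02 V; loaded: 3.37 V

Open-circuit: V = 20.9 × 3.67/(15.4 + 3.67) = 4.02 V.
With the load, R_B becomes R_B‖R_L = 2.960 kΩ, so V = 20.9 × 2.960/18.36 = 3.37 V.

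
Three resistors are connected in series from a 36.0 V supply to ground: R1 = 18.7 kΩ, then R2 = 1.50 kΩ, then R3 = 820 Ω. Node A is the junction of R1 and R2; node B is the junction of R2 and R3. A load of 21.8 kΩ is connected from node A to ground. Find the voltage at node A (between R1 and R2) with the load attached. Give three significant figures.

V ≈ 3.63 V

Below node A the series string R2+R3 = 2320 Ω sits in parallel with the 21800 Ω load: 2097 Ω.
V_A = 36.0 × 2097/(18700 + 2097) = 3.63 V.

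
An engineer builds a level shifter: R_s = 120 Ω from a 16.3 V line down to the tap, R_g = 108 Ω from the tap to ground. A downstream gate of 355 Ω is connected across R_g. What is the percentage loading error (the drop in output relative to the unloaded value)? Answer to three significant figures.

13.8 %

Unloaded V = 16.3 × 108/228.0 = 7.7211 V.
Loaded: R_g‖R_L = 82.81 Ω, giving V = 16.3 × 82.81/202.8 = 6.6554 V.
Drop = (7.7211 − 6.6554) / 7.7211 = 13.8 %.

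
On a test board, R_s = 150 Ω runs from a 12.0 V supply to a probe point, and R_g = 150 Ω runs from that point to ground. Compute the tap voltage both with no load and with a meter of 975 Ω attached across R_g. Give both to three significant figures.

Open-circuit: V = 12.0 × 150/(150 + 150) = 6.00 V.
With the load, R_g becomes R_g‖R_L = 130.0 Ω, so V = 12.0 × 130.0/280.0 = 5.57 V.

Unloaded: 6.00 V; loaded: 5.57 V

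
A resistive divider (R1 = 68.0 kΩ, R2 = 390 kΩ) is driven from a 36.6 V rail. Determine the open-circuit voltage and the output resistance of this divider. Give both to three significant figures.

V_th = 31.2 V, R_th = 57.9 kΩ

V_th is the open-circuit tap voltage: 36.6 × 390/(68.0 + 390) = 31.2 V.
With the supply zeroed, R1 and R2 appear in parallel from the tap: R_th = R1‖R2 = (68.0 × 390)/458.0 = 57.9 kΩ.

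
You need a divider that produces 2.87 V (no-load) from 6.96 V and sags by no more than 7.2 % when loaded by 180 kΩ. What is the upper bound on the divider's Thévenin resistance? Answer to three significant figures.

Loading drop = R_th/(R_th + R_L) ≤ 0.0720, so R_th ≤ R_L · ε/(1−ε) = 180 kΩ × 0.0720/0.9280 = 14.0 kΩ.

R_th ≤ 14.0 kΩ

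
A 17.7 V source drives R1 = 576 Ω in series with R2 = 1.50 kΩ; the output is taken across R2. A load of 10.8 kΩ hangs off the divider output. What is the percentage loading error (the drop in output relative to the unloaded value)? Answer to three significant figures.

The divider's output (Thévenin) resistance is R1‖R2 = 416.2 Ω.
Fractional drop under load = R_th/(R_th + R_L) = 416.2 / (416.2 + 10800) = 0.03711.
So the output falls by 3.71 %.

3.71 %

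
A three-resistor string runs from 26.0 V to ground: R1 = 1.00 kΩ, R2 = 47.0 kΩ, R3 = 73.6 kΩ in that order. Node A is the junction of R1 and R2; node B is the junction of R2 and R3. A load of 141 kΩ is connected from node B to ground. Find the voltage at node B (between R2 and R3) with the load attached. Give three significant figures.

V ≈ 13.0 V

At node B, R3 is in parallel with the load: R3‖R_L = 48.36 kΩ.
Below node A the resistance is R2 + (R3‖R_L) = 95.36 kΩ, so V_A = 26.0 × 95.36/96.36 = 25.73 V.
Then V_B = V_A × (R3‖R_L)/(R2 + R3‖R_L) = 25.73 × 48.36/95.36 = 13.0 V.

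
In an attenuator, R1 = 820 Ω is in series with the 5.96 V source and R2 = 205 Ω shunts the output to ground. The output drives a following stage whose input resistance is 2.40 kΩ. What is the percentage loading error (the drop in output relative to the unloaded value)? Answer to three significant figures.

6.40 %

The divider's output (Thévenin) resistance is R1‖R2 = 164.0 Ω.
Fractional drop under load = R_th/(R_th + R_L) = 164.0 / (164.0 + 2400) = 0.06396.
So the output falls by 6.40 %.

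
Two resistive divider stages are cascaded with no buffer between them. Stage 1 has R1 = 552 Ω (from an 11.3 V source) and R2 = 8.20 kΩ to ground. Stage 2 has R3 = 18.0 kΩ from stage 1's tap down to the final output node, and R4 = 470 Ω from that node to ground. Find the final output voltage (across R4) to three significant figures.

V_out ≈ 0.262 V

Stage 2 presents R3+R4 = 18470 Ω as a load on stage 1's tap.
Stage 1's lower leg becomes R2‖(R3+R4) = 5679 Ω, so V_mid = 11.3 × 5679/6231 = 10.30 V.
Stage 2 is itself unloaded: V_out = V_mid × R4/(R3+R4) = 10.30 × 470/18470 = 0.262 V.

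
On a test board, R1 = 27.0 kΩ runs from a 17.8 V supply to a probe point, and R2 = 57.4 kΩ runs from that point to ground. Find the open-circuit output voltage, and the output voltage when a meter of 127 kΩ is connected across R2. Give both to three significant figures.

Unloaded: 12.1 V; loaded: 10.6 V

Open-circuit: V = 17.8 × 57.4/(27.0 + 57.4) = 12.1 V.
With the load, R2 becomes R2‖R_L = 39.53 kΩ, so V = 17.8 × 39.53/66.53 = 10.6 V.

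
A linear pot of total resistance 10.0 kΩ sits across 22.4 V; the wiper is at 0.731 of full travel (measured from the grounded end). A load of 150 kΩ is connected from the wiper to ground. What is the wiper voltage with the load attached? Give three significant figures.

The wiper splits the pot into (1−α)R = 2.690 kΩ above and αR = 7.310 kΩ below.
Lower section ‖ load = 6.970 kΩ.
V_wiper = 22.4 × 6.970/(2.690 + 6.970) = 16.2 V.

V ≈ 16.2 V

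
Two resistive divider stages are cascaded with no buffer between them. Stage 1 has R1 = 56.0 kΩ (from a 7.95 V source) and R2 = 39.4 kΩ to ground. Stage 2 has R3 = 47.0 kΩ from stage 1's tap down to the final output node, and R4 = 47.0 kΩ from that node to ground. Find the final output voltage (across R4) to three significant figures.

Stage 2 presents R3+R4 = 94.00 kΩ as a load on stage 1's tap.
Stage 1's lower leg becomes R2‖(R3+R4) = 27.76 kΩ, so V_mid = 7.95 × 27.76/83.76 = 2.635 V.
Stage 2 is itself unloaded: V_out = V_mid × R4/(R3+R4) = 2.635 × 47.0/94.00 = 1.32 V.

V_out ≈ 1.32 V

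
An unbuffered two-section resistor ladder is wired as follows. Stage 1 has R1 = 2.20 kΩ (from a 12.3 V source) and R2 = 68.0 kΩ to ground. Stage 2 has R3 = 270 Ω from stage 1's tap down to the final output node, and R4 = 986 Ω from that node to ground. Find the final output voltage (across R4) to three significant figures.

Stage 2 presents R3+R4 = 1256 Ω as a load on stage 1's tap.
Stage 1's lower leg becomes R2‖(R3+R4) = 1233 Ω, so V_mid = 12.3 × 1233/3433 = 4.418 V.
Stage 2 is itself unloaded: V_out = V_mid × R4/(R3+R4) = 4.418 × 986/1256 = 3.47 V.

V_out ≈ 3.47 V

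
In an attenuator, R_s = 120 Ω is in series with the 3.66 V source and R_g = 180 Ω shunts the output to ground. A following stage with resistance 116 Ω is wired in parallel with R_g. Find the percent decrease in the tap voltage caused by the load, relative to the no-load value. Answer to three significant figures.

38.3 %

Unloaded V = 3.66 × 180/300.0 = 2.196 V.
Loaded: R_g‖R_L = 70.54 Ω, giving V = 3.66 × 70.54/190.5 = 1.355 V.
Drop = (2.196 − 1.355) / 2.196 = 38.3 %.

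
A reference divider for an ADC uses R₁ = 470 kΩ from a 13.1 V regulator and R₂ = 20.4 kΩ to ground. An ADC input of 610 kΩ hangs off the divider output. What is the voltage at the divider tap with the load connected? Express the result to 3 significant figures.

V_out ≈ 0.528 V

The load sits in parallel with R₂: R₂‖R_L = (20.4 × 610) / (20.4 + 610) = 19.74 kΩ.
V_out = 13.1 × 19.74 / (470 + 19.74) = 13.1 × 19.74/489.7 = 0.528 V.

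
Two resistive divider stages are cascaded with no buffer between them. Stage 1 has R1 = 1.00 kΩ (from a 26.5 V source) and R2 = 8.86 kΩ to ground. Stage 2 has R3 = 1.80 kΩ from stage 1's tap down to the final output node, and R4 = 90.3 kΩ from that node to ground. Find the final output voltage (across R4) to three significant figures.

V_out ≈ 23.1 V

Stage 2 presents R3+R4 = 92.10 kΩ as a load on stage 1's tap.
Stage 1's lower leg becomes R2‖(R3+R4) = 8.082 kΩ, so V_mid = 26.5 × 8.082/9.082 = 23.58 V.
Stage 2 is itself unloaded: V_out = V_mid × R4/(R3+R4) = 23.58 × 90.3/92.10 = 23.1 V.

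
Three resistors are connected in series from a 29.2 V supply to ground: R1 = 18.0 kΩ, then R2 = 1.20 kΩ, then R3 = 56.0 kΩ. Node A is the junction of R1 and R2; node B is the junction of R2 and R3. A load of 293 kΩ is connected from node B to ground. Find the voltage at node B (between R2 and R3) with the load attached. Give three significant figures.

At node B, R3 is in parallel with the load: R3‖R_L = 47.01 kΩ.
Below node A the resistance is R2 + (R3‖R_L) = 48.21 kΩ, so V_A = 29.2 × 48.21/66.21 = 21.26 V.
Then V_B = V_A × (R3‖R_L)/(R2 + R3‖R_L) = 21.26 × 47.01/48.21 = 20.7 V.

V ≈ 20.7 V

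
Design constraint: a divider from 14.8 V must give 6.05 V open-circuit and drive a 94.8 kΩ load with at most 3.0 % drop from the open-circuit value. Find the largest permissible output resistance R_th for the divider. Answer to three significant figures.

R_th ≤ 2.93 kΩ

Loading drop = R_th/(R_th + R_L) ≤ 0.0300, so R_th ≤ R_L · ε/(1−ε) = 94.8 kΩ × 0.0300/0.9700 = 2.93 kΩ.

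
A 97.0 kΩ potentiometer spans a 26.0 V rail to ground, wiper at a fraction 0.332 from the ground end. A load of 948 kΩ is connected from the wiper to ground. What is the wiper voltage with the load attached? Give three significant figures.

V ≈ 8.44 V

The wiper splits the pot into (1−α)R = 64.80 kΩ above and αR = 32.20 kΩ below.
Lower section ‖ load = 31.15 kΩ.
V_wiper = 26.0 × 31.15/(64.80 + 31.15) = 8.44 V.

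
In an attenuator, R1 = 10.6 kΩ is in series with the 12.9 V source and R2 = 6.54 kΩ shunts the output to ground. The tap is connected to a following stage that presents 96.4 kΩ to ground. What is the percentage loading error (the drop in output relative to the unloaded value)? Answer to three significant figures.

4.03 %

The divider's output (Thévenin) resistance is R1‖R2 = 4.045 kΩ.
Fractional drop under load = R_th/(R_th + R_L) = 4.045 / (4.045 + 96.4) = 0.04027.
So the output falls by 4.03 %.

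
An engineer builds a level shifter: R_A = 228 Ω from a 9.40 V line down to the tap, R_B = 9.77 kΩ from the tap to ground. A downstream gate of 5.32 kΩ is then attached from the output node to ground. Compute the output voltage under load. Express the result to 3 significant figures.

The load sits in parallel with R_B: R_B‖R_L = (9770 × 5320) / (9770 + 5320) = 3444 Ω.
V_out = 9.40 × 3444 / (228 + 3444) = 9.40 × 3444/3672 = 8.82 V.

V_out ≈ 8.82 V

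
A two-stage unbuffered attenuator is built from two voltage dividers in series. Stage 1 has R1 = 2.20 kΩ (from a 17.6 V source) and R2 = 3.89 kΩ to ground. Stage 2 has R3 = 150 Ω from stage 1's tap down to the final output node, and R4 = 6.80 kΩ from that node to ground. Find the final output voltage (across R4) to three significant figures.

Stage 2 presents R3+R4 = 6950 Ω as a load on stage 1's tap.
Stage 1's lower leg becomes R2‖(R3+R4) = 2494 Ω, so V_mid = 17.6 × 2494/4694 = 9.351 V.
Stage 2 is itself unloaded: V_out = V_mid × R4/(R3+R4) = 9.351 × 6800/6950 = 9.15 V.

V_out ≈ 9.15 V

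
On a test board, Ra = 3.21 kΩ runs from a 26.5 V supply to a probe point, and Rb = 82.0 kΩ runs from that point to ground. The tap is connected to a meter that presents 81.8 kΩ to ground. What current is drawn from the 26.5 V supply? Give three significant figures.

Rb‖R_L = 40.95 kΩ, so the source sees Ra + Rb‖R_L = 44.16 kΩ.
I = 26.5 V / 44.16 kΩ = 0.600 mA.

I ≈ 0.600 mA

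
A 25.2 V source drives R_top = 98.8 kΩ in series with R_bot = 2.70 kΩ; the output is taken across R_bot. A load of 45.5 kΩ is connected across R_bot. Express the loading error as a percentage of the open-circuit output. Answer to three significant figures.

The divider's output (Thévenin) resistance is R_top‖R_bot = 2.628 kΩ.
Fractional drop under load = R_th/(R_th + R_L) = 2.628 / (2.628 + 45.5) = 0.05461.
So the output falls by 5.46 %.

5.46 %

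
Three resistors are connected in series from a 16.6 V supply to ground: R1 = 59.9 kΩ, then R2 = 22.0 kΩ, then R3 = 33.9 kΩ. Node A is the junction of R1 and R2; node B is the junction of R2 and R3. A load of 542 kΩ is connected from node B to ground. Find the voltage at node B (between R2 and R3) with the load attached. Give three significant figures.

V ≈ 4.65 V

At node B, R3 is in parallel with the load: R3‖R_L = 31.90 kΩ.
Below node A the resistance is R2 + (R3‖R_L) = 53.90 kΩ, so V_A = 16.6 × 53.90/113.8 = 7.863 V.
Then V_B = V_A × (R3‖R_L)/(R2 + R3‖R_L) = 7.863 × 31.90/53.90 = 4.65 V.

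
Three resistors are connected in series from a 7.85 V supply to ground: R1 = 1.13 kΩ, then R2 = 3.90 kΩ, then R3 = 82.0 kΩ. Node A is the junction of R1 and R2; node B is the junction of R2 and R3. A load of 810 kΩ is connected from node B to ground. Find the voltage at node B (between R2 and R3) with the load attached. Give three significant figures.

V ≈ 7.35 V

At node B, R3 is in parallel with the load: R3‖R_L = 74.46 kΩ.
Below node A the resistance is R2 + (R3‖R_L) = 78.36 kΩ, so V_A = 7.85 × 78.36/79.49 = 7.738 V.
Then V_B = V_A × (R3‖R_L)/(R2 + R3‖R_L) = 7.738 × 74.46/78.36 = 7.35 V.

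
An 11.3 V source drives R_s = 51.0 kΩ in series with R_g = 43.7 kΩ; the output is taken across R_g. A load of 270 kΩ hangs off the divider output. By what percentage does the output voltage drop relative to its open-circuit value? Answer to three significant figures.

The divider's output (Thévenin) resistance is R_s‖R_g = 23.53 kΩ.
Fractional drop under load = R_th/(R_th + R_L) = 23.53 / (23.53 + 270) = 0.08018.
So the output falls by 8.02 %.

8.02 %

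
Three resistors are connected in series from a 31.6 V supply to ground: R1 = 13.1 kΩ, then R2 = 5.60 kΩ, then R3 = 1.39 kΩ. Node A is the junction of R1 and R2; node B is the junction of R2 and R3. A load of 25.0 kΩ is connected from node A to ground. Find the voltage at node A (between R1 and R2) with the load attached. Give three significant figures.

Below node A the series string R2+R3 = 6.990 kΩ sits in parallel with the 25.0 kΩ load: 5.463 kΩ.
V_A = 31.6 × 5.463/(13.1 + 5.463) = 9.30 V.

V ≈ 9.30 V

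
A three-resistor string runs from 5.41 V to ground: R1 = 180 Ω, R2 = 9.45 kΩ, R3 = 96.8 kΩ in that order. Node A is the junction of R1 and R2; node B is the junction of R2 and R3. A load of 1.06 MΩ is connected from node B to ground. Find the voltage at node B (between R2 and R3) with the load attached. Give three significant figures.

V ≈ 4.88 V

At node B, R3 is in parallel with the load: R3‖R_L = 88700 Ω.
Below node A the resistance is R2 + (R3‖R_L) = 98150 Ω, so V_A = 5.41 × 98150/98330 = 5.400 V.
Then V_B = V_A × (R3‖R_L)/(R2 + R3‖R_L) = 5.400 × 88700/98150 = 4.88 V.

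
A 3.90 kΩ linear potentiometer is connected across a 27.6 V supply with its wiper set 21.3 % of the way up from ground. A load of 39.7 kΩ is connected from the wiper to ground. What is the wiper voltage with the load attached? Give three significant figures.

V ≈ 5.78 V

The wiper splits the pot into (1−α)R = 3069 Ω above and αR = 830.7 Ω below.
Lower section ‖ load = 813.7 Ω.
V_wiper = 27.6 × 813.7/(3069 + 813.7) = 5.78 V.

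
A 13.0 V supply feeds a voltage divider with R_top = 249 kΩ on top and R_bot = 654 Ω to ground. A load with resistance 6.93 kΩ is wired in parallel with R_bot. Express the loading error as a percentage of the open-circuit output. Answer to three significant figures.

The divider's output (Thévenin) resistance is R_top‖R_bot = 652.3 Ω.
Fractional drop under load = R_th/(R_th + R_L) = 652.3 / (652.3 + 6930) = 0.08603.
So the output falls by 8.60 %.

8.60 %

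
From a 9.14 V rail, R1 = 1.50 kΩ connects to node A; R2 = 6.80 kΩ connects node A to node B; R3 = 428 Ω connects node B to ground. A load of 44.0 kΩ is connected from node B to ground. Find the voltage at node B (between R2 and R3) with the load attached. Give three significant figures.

V ≈ 0.444 V

At node B, R3 is in parallel with the load: R3‖R_L = 423.9 Ω.
Below node A the resistance is R2 + (R3‖R_L) = 7224 Ω, so V_A = 9.14 × 7224/8724 = 7.568 V.
Then V_B = V_A × (R3‖R_L)/(R2 + R3‖R_L) = 7.568 × 423.9/7224 = 0.444 V.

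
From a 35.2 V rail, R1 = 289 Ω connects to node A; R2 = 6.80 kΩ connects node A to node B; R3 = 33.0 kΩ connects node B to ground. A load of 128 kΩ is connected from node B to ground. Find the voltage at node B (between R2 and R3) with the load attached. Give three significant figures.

V ≈ 27.7 V

At node B, R3 is in parallel with the load: R3‖R_L = 26240 Ω.
Below node A the resistance is R2 + (R3‖R_L) = 33040 Ω, so V_A = 35.2 × 33040/33330 = 34.89 V.
Then V_B = V_A × (R3‖R_L)/(R2 + R3‖R_L) = 34.89 × 26240/33040 = 27.7 V.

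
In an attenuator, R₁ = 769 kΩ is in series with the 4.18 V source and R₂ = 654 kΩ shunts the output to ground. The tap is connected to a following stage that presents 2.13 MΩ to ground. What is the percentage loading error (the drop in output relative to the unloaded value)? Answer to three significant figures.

The divider's output (Thévenin) resistance is R₁‖R₂ = 353.4 kΩ.
Fractional drop under load = R_th/(R_th + R_L) = 353.4 / (353.4 + 2130) = 0.1423.
So the output falls by 14.2 %.

14.2 %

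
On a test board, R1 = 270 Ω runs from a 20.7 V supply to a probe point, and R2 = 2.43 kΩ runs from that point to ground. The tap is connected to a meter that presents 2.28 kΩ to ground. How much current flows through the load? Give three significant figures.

R2‖R_L = 1176 Ω; V_out = 20.7 × 1176/1446 = 16.84 V.
I_L = V_out / R_L = 16.84 / 2.28 kΩ = 7.38 mA.

I_L ≈ 7.38 mA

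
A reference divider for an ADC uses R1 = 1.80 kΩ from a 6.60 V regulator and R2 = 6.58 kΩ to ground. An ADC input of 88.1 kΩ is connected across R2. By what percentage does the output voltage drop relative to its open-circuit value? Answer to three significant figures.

The divider's output (Thévenin) resistance is R1‖R2 = 1.413 kΩ.
Fractional drop under load = R_th/(R_th + R_L) = 1.413 / (1.413 + 88.1) = 0.01579.
So the output falls by 1.58 %.

1.58 %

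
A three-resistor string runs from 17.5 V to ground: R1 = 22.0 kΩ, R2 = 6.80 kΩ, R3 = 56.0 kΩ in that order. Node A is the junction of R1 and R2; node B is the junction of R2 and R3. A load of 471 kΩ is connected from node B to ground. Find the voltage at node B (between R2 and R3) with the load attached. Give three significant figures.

V ≈ 11.1 V

At node B, R3 is in parallel with the load: R3‖R_L = 50.05 kΩ.
Below node A the resistance is R2 + (R3‖R_L) = 56.85 kΩ, so V_A = 17.5 × 56.85/78.85 = 12.62 V.
Then V_B = V_A × (R3‖R_L)/(R2 + R3‖R_L) = 12.62 × 50.05/56.85 = 11.1 V.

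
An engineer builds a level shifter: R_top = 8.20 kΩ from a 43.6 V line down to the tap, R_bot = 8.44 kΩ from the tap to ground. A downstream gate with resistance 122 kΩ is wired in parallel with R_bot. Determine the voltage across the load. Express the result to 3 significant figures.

The load sits in parallel with R_bot: R_bot‖R_L = (8.44 × 122) / (8.44 + 122) = 7.894 kΩ.
V_out = 43.6 × 7.894 / (8.20 + 7.894) = 43.6 × 7.894/16.09 = 21.4 V.

V_out ≈ 21.4 V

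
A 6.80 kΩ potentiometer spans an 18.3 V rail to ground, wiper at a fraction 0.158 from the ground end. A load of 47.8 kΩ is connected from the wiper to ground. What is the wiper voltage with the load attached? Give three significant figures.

V ≈ 2.84 V

The wiper splits the pot into (1−α)R = 5.726 kΩ above and αR = 1.074 kΩ below.
Lower section ‖ load = 1.051 kΩ.
V_wiper = 18.3 × 1.051/(5.726 + 1.051) = 2.84 V.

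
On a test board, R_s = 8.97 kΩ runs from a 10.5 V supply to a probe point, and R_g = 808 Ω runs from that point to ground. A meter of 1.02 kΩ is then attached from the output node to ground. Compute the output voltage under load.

The load sits in parallel with R_g: R_g‖R_L = (808 × 1020) / (808 + 1020) = 450.9 Ω.
V_out = 10.5 × 450.9 / (8970 + 450.9) = 10.5 × 450.9/9421 = 0.502 V.
(Unloaded it would have been 0.868 V.)

V_out ≈ 0.502 V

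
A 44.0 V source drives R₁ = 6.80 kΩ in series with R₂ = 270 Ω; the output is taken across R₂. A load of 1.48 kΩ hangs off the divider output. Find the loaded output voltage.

The load sits in parallel with R₂: R₂‖R_L = (270 × 1480) / (270 + 1480) = 228.3 Ω.
V_out = 44.0 × 228.3 / (6800 + 228.3) = 44.0 × 228.3/7028 = 1.43 V.
(Unloaded it would have been 1.68 V.)

V_out ≈ 1.43 V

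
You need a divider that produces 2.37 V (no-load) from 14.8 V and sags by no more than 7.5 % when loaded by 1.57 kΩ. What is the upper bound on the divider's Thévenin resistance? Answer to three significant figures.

Loading drop = R_th/(R_th + R_L) ≤ 0.0750, so R_th ≤ R_L · ε/(1−ε) = 1.57 kΩ × 0.0750/0.9250 = 127 Ω.
(Any R1, R2 with R2/(R1+R2) = 0.160 and R1‖R2 ≤ 127 Ω will meet the spec.)

R_th ≤ 127 Ω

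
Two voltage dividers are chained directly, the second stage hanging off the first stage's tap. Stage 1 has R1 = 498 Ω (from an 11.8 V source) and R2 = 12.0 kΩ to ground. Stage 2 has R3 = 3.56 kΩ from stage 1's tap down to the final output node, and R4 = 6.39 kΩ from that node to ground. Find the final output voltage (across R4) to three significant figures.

V_out ≈ 6.94 V

Stage 2 presents R3+R4 = 9950 Ω as a load on stage 1's tap.
Stage 1's lower leg becomes R2‖(R3+R4) = 5440 Ω, so V_mid = 11.8 × 5440/5938 = 10.81 V.
Stage 2 is itself unloaded: V_out = V_mid × R4/(R3+R4) = 10.81 × 6390/9950 = 6.94 V.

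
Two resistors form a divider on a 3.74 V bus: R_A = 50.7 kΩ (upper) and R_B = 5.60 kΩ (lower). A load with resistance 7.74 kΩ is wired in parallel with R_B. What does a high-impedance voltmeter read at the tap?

The load sits in parallel with R_B: R_B‖R_L = (5.60 × 7.74) / (5.60 + 7.74) = 3.249 kΩ.
V_out = 3.74 × 3.249 / (50.7 + 3.249) = 3.74 × 3.249/53.95 = 0.225 V.

V_out ≈ 0.225 V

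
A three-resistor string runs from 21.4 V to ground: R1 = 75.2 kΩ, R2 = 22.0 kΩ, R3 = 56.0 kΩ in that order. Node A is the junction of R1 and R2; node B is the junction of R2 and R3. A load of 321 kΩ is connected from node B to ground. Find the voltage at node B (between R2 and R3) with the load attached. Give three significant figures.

At node B, R3 is in parallel with the load: R3‖R_L = 47.68 kΩ.
Below node A the resistance is R2 + (R3‖R_L) = 69.68 kΩ, so V_A = 21.4 × 69.68/144.9 = 10.29 V.
Then V_B = V_A × (R3‖R_L)/(R2 + R3‖R_L) = 10.29 × 47.68/69.68 = 7.04 V.

V ≈ 7.04 V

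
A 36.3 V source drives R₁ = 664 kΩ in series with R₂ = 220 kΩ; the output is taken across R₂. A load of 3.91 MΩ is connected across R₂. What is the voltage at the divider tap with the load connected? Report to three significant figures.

The load sits in parallel with R₂: R₂‖R_L = (220 × 3910) / (220 + 3910) = 208.3 kΩ.
V_out = 36.3 × 208.3 / (664 + 208.3) = 36.3 × 208.3/872.3 = 8.67 V.
(Unloaded it would have been 9.03 V.)

V_out ≈ 8.67 V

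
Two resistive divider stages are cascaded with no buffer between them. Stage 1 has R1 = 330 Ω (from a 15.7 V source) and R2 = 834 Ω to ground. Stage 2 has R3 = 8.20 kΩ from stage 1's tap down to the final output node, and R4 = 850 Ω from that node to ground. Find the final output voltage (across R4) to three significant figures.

V_out ≈ 1.03 V

Stage 2 presents R3+R4 = 9050 Ω as a load on stage 1's tap.
Stage 1's lower leg becomes R2‖(R3+R4) = 763.6 Ω, so V_mid = 15.7 × 763.6/1094 = 10.96 V.
Stage 2 is itself unloaded: V_out = V_mid × R4/(R3+R4) = 10.96 × 850/9050 = 1.03 V.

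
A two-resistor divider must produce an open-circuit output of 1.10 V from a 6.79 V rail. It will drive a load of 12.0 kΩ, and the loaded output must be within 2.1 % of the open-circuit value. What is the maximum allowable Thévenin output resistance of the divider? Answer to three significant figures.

Loading drop = R_th/(R_th + R_L) ≤ 0.0210, so R_th ≤ R_L · ε/(1−ε) = 12.0 kΩ × 0.0210/0.9790 = 257 Ω.
(Any R1, R2 with R2/(R1+R2) = 0.162 and R1‖R2 ≤ 257 Ω will meet the spec.)

R_th ≤ 257 Ω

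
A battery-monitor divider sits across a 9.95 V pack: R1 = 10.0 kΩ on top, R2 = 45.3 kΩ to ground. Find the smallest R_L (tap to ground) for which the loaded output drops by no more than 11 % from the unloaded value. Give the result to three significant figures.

R_L(min) ≈ 66.3 kΩ

Output resistance R_th = R1‖R2 = (10.0 × 45.3)/55.30 = 8.192 kΩ.
The fractional drop is R_th/(R_th + R_L); requiring this ≤ 0.110 gives R_L ≥ R_th(1/0.110 − 1) = 8.192 × 8.091 = 66.3 kΩ.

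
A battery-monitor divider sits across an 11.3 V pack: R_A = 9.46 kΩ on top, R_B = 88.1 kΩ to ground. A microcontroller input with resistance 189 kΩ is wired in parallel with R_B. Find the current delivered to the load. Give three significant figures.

R_B‖R_L = 60.09 kΩ; V_out = 11.3 × 60.09/69.55 = 9.763 V.
I_L = V_out / R_L = 9.763 / 189 kΩ = 0.0517 mA.

I_L ≈ 0.0517 mA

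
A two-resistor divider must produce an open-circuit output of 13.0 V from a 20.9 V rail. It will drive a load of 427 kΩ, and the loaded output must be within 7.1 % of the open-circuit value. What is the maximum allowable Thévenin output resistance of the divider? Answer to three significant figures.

R_th ≤ 32.6 kΩ

Loading drop = R_th/(R_th + R_L) ≤ 0.0710, so R_th ≤ R_L · ε/(1−ε) = 427 kΩ × 0.0710/0.9290 = 32.6 kΩ.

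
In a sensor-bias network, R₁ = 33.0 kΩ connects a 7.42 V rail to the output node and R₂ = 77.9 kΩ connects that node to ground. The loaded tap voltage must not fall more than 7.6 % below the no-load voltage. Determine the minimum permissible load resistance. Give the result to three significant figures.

Output resistance R_th = R₁‖R₂ = (33.0 × 77.9)/110.9 = 23.18 kΩ.
The fractional drop is R_th/(R_th + R_L); requiring this ≤ 0.0760 gives R_L ≥ R_th(1/0.0760 − 1) = 23.18 × 12.16 = 282 kΩ.

R_L(min) ≈ 282 kΩ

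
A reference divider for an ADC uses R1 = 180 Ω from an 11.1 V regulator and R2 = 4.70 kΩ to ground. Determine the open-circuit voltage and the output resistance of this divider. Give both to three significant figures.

V_th is the open-circuit tap voltage: 11.1 × 4700/(180 + 4700) = 10.7 V.
With the supply zeroed, R1 and R2 appear in parallel from the tap: R_th = R1‖R2 = (180 × 4700)/4880 = 173 Ω.

V_th = 10.7 V, R_th = 173 Ω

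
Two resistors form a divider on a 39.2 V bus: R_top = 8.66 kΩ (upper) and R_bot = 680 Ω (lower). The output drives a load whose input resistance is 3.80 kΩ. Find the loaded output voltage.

V_out ≈ 2.45 V

The load sits in parallel with R_bot: R_bot‖R_L = (680 × 3800) / (680 + 3800) = 576.8 Ω.
V_out = 39.2 × 576.8 / (8660 + 576.8) = 39.2 × 576.8/9237 = 2.45 V.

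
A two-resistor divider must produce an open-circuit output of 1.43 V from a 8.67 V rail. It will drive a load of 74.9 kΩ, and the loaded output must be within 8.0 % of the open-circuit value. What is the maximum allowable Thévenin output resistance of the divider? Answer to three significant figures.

Loading drop = R_th/(R_th + R_L) ≤ 0.0800, so R_th ≤ R_L · ε/(1−ε) = 74.9 kΩ × 0.0800/0.9200 = 6.51 kΩ.

R_th ≤ 6.51 kΩ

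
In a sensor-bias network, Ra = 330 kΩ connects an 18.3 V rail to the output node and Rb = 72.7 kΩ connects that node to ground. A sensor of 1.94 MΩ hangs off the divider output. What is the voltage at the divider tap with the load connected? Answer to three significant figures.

V_out ≈ 3.21 V

The load sits in parallel with Rb: Rb‖R_L = (72.7 × 1940) / (72.7 + 1940) = 70.07 kΩ.
V_out = 18.3 × 70.07 / (330 + 70.07) = 18.3 × 70.07/400.1 = 3.21 V.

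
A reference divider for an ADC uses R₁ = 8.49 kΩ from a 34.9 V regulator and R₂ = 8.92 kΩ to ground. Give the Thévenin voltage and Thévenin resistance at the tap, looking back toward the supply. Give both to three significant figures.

V_th = 17.9 V, R_th = 4.35 kΩ

V_th is the open-circuit tap voltage: 34.9 × 8.92/(8.49 + 8.92) = 17.9 V.
With the supply zeroed, R₁ and R₂ appear in parallel from the tap: R_th = R₁‖R₂ = (8.49 × 8.92)/17.41 = 4.35 kΩ.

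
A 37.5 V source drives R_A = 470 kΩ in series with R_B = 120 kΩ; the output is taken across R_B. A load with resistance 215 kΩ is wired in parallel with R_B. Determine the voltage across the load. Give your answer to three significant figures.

V_out ≈ 5.28 V

The load sits in parallel with R_B: R_B‖R_L = (120 × 215) / (120 + 215) = 77.01 kΩ.
V_out = 37.5 × 77.01 / (470 + 77.01) = 37.5 × 77.01/547.0 = 5.28 V.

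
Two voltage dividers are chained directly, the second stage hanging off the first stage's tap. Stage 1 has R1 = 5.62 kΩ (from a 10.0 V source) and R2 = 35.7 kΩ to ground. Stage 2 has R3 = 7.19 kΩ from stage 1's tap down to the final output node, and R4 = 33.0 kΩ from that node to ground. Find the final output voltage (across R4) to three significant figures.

Stage 2 presents R3+R4 = 40.19 kΩ as a load on stage 1's tap.
Stage 1's lower leg becomes R2‖(R3+R4) = 18.91 kΩ, so V_mid = 10.0 × 18.91/24.53 = 7.709 V.
Stage 2 is itself unloaded: V_out = V_mid × R4/(R3+R4) = 7.709 × 33.0/40.19 = 6.33 V.

V_out ≈ 6.33 V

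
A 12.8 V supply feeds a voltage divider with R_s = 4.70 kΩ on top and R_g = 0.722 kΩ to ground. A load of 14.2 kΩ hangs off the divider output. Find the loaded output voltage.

The load sits in parallel with R_g: R_g‖R_L = (722 × 14200) / (722 + 14200) = 687.1 Ω.
V_out = 12.8 × 687.1 / (4700 + 687.1) = 12.8 × 687.1/5387 = 1.63 V.

V_out ≈ 1.63 V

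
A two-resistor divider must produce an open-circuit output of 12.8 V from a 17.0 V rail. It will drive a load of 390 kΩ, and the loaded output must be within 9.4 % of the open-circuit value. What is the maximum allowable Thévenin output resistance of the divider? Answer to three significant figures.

R_th ≤ 40.5 kΩ

Loading drop = R_th/(R_th + R_L) ≤ 0.0940, so R_th ≤ R_L · ε/(1−ε) = 390 kΩ × 0.0940/0.9060 = 40.5 kΩ.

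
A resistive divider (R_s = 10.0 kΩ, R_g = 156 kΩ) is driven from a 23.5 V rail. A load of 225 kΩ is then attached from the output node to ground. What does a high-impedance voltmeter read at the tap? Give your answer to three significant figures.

V_out ≈ 21.2 V

The load sits in parallel with R_g: R_g‖R_L = (156 × 225) / (156 + 225) = 92.13 kΩ.
V_out = 23.5 × 92.13 / (10.0 + 92.13) = 23.5 × 92.13/102.1 = 21.2 V.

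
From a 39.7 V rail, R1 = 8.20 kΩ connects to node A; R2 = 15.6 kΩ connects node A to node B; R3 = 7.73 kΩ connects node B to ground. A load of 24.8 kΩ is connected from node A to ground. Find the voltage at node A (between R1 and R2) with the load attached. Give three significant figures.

V ≈ 23.6 V

Below node A the series string R2+R3 = 23.33 kΩ sits in parallel with the 24.8 kΩ load: 12.02 kΩ.
V_A = 39.7 × 12.02/(8.20 + 12.02) = 23.6 V.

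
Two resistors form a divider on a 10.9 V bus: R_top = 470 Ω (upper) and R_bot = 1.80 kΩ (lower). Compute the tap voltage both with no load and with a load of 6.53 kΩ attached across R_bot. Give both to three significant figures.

Unloaded: 8.64 V; loaded: 8.18 V

Open-circuit: V = 10.9 × 1800/(470 + 1800) = 8.64 V.
With the load, R_bot becomes R_bot‖R_L = 1411 Ω, so V = 10.9 × 1411/1881 = 8.18 V.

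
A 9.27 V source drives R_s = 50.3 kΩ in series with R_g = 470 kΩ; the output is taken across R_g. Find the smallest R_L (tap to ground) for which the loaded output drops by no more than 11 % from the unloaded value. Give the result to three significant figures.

Output resistance R_th = R_s‖R_g = (50.3 × 470)/520.3 = 45.44 kΩ.
The fractional drop is R_th/(R_th + R_L); requiring this ≤ 0.110 gives R_L ≥ R_th(1/0.110 − 1) = 45.44 × 8.091 = 368 kΩ.

R_L(min) ≈ 368 kΩ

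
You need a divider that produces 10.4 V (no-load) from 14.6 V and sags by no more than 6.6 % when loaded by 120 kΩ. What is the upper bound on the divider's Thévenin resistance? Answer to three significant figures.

R_th ≤ 8.48 kΩ

Loading drop = R_th/(R_th + R_L) ≤ 0.0660, so R_th ≤ R_L · ε/(1−ε) = 120 kΩ × 0.0660/0.9340 = 8.48 kΩ.
(Any R1, R2 with R2/(R1+R2) = 0.712 and R1‖R2 ≤ 8.48 kΩ will meet the spec.)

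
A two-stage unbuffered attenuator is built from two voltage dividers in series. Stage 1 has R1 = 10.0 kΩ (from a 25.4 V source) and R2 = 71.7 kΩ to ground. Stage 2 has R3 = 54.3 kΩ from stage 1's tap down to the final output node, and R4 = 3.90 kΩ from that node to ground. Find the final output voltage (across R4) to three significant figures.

Stage 2 presents R3+R4 = 58.20 kΩ as a load on stage 1's tap.
Stage 1's lower leg becomes R2‖(R3+R4) = 32.12 kΩ, so V_mid = 25.4 × 32.12/42.12 = 19.37 V.
Stage 2 is itself unloaded: V_out = V_mid × R4/(R3+R4) = 19.37 × 3.90/58.20 = 1.30 V.

V_out ≈ 1.30 V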